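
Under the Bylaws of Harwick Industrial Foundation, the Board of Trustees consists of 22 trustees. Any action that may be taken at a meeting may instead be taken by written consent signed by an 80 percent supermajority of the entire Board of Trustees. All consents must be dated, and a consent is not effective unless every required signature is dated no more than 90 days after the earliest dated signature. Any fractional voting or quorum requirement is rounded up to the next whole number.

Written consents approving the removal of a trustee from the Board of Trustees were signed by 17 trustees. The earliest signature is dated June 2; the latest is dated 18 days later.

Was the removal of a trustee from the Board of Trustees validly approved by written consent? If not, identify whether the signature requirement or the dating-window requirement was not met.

Signatures required: an 80 percent supermajority of 22 — 4/5 of 22 = 17.60, rounded up to 18, so 18 needed; 17 signed. Insufficient.
Dating window: the latest signature is 18 days after the earliest; the limit is 90 days. Within the window.

Not effective — insufficient signatures.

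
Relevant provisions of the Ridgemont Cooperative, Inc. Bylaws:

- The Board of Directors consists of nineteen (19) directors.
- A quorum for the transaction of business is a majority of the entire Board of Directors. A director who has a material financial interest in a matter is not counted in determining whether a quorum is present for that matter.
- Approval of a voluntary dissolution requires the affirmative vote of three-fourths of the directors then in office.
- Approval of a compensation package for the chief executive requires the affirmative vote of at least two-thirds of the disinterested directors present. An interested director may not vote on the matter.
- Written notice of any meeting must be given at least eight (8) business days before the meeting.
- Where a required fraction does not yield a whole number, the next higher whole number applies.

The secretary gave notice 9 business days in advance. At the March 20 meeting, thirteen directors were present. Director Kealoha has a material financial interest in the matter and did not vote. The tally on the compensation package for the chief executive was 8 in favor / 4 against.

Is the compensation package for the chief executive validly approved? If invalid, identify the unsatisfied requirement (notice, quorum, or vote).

Notice: 9 business days given; 8 required (9 ≥ 8). Satisfied.
Quorum: 13 present, but the 1 interested director does not count, leaving 12. Quorum is 10. Satisfied.
Vote: the compensation package for the chief executive requires two-thirds of the disinterested directors present (13 − 1 = 12). 2/3 of 12 = 8, so 8 affirmative votes are needed; 8 voted in favor. Satisfied.

Valid — all requirements satisfied.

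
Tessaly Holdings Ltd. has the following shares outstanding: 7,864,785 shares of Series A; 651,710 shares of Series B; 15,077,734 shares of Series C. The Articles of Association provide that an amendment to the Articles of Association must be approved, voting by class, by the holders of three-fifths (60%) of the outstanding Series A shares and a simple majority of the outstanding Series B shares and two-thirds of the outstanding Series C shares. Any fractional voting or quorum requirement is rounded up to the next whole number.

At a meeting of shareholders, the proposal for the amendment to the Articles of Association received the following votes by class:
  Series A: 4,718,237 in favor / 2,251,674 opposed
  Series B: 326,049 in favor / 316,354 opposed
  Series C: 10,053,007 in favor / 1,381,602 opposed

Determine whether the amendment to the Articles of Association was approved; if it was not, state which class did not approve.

Series A: 3/5 of 7864785 = 4718871; 4,718,871 required, 4,718,237 in favor — not approved.
Series B: a majority of 651710 is 325856; 325,856 required, 326,049 in favor — approved.
Series C: 2/3 of 15077734 = 10051822.67, rounded up to 10051823; 10,051,823 required, 10,053,007 in favor — approved.

Not approved — the Series A shares did not give the required vote.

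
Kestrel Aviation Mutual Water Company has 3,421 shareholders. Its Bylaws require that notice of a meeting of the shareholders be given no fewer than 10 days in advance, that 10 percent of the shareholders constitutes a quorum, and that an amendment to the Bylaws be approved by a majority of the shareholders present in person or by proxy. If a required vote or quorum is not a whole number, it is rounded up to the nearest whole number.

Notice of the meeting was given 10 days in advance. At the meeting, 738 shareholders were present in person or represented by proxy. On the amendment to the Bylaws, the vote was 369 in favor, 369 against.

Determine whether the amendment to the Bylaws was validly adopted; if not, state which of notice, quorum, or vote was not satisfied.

Invalid — vote requirement not satisfied.

Notice: 10 days given; 10 required. Satisfied.
Quorum: 10% of 3,421 = 342.10, rounded up to 343; 738 present. Satisfied.
Vote: requires a majority of those present (738); a majority of 738 is 370, so 370 needed; 369 in favor. Not satisfied.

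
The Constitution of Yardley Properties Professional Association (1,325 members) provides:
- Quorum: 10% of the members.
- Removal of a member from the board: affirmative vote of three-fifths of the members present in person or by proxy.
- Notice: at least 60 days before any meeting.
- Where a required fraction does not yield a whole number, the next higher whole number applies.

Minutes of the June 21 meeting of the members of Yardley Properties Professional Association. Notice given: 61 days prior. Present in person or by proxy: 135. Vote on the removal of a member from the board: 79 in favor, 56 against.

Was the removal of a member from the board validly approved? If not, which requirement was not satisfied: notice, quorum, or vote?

Invalid — vote requirement not satisfied.

Notice: 61 days given; 60 required. Satisfied.
Quorum: 10% of 1,325 = 132.50, rounded up to 133; 135 present. Satisfied.
Vote: requires three-fifths of those present (135); 3/5 of 135 = 81, so 81 needed; 79 in favor. Not satisfied.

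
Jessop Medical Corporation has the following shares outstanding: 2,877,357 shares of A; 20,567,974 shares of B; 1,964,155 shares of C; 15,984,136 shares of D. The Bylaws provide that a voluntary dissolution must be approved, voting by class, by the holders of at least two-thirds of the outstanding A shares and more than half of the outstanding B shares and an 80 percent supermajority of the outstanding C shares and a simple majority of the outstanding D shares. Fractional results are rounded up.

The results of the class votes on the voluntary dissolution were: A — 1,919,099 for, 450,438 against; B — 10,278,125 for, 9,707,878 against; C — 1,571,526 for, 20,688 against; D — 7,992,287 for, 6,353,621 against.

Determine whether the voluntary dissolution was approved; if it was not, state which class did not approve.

Not approved — the B shares did not give the required vote.

A: 2/3 of 2877357 = 1918238; 1,918,238 required, 1,919,099 in favor — approved.
B: a majority of 20567974 is 10283988; 10,283,988 required, 10,278,125 in favor — not approved.
C: 4/5 of 1964155 = 1571324; 1,571,324 required, 1,571,526 in favor — approved.
D: a majority of 15984136 is 7992069; 7,992,069 required, 7,992,287 in favor — approved.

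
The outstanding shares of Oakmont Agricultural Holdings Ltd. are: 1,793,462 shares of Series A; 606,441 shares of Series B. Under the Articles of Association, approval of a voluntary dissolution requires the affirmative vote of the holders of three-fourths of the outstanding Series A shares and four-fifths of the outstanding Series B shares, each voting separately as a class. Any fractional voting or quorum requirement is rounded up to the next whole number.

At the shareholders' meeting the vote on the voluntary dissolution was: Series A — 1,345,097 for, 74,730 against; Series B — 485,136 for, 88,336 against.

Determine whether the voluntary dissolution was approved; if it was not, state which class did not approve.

Not approved — the Series B shares did not give the required vote.

Series A: 3/4 of 1793462 = 1345096.50, rounded up to 1345097; 1,345,097 required, 1,345,097 in favor — approved.
Series B: 4/5 of 606441 = 485152.80, rounded up to 485153; 485,153 required, 485,136 in favor — not approved.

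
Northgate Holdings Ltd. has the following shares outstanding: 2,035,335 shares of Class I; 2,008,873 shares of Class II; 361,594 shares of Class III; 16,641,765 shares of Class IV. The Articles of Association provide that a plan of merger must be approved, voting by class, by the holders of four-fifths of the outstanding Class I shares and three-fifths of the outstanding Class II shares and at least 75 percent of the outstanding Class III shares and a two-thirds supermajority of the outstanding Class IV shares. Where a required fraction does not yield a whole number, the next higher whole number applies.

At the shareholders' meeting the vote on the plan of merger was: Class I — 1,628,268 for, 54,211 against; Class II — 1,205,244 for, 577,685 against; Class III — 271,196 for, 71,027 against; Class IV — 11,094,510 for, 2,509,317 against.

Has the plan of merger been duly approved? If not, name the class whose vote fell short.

Class I: 4/5 of 2035335 = 1628268; 1,628,268 required, 1,628,268 in favor — approved.
Class II: 3/5 of 2008873 = 1205323.80, rounded up to 1205324; 1,205,324 required, 1,205,244 in favor — not approved.
Class III: 3/4 of 361594 = 271195.50, rounded up to 271196; 271,196 required, 271,196 in favor — approved.
Class IV: 2/3 of 16641765 = 11094510; 11,094,510 required, 11,094,510 in favor — approved.

Not approved — the Class II shares did not give the required vote.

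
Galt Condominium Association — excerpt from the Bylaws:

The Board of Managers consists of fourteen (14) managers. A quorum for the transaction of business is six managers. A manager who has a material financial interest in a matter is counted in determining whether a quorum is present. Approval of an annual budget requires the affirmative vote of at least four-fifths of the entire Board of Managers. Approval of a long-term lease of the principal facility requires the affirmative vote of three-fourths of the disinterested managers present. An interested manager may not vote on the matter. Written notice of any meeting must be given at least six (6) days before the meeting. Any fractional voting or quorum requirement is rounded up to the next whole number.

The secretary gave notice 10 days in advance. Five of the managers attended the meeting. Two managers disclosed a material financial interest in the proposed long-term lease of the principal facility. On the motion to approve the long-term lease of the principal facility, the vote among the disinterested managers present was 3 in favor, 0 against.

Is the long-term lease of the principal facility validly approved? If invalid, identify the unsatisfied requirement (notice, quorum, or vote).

Invalid — quorum requirement not satisfied.

Notice: 10 days given; 6 required (10 ≥ 6). Satisfied.
Quorum: 5 present (interested managers count toward quorum); quorum is 6. Not satisfied.
Vote: the long-term lease of the principal facility requires three-fourths of the disinterested managers present (5 − 2 = 3). 3/4 of 3 = 2.25, rounded up to 3, so 3 affirmative votes are needed; 3 voted in favor. Satisfied. (Moot — without a quorum no business can be validly transacted.)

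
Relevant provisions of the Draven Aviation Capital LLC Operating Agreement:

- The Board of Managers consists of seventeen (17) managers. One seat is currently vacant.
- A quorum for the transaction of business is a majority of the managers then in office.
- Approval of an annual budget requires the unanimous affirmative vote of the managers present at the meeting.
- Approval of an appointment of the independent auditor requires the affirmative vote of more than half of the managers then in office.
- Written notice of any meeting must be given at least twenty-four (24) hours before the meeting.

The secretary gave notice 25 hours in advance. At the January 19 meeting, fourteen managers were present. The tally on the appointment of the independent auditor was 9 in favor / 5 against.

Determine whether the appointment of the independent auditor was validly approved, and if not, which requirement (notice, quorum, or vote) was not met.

Valid — all requirements satisfied.

Notice: 25 hours given; 24 required (25 ≥ 24). Satisfied.
Quorum: 14 present; quorum is 9. Satisfied.
Vote: the appointment of the independent auditor requires a majority of the managers then in office (16). A majority of 16 is 9, so 9 affirmative votes are needed; 9 voted in favor. Satisfied.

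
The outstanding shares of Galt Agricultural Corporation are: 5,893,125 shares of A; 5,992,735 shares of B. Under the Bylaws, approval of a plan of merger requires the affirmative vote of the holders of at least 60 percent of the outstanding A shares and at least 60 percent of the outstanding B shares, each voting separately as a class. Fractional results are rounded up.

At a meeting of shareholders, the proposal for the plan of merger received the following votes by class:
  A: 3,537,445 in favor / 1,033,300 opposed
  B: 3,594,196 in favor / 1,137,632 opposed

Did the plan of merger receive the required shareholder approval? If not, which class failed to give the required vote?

A: 3/5 of 5893125 = 3535875; 3,535,875 required, 3,537,445 in favor — approved.
B: 3/5 of 5992735 = 3595641; 3,595,641 required, 3,594,196 in favor — not approved.

Not approved — the B shares did not give the required vote.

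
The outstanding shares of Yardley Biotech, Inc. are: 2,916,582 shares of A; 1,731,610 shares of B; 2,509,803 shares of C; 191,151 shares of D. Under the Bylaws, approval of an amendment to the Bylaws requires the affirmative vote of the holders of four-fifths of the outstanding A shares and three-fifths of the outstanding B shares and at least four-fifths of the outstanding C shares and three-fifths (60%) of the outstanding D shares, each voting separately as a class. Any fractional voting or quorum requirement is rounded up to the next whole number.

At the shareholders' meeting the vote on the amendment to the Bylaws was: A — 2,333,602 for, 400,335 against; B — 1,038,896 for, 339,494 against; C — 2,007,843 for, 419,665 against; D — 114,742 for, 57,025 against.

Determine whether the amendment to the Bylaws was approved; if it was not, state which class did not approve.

Not approved — the B shares did not give the required vote.

A: 4/5 of 2916582 = 2333265.60, rounded up to 2333266; 2,333,266 required, 2,333,602 in favor — approved.
B: 3/5 of 1731610 = 1038966; 1,038,966 required, 1,038,896 in favor — not approved.
C: 4/5 of 2509803 = 2007842.40, rounded up to 2007843; 2,007,843 required, 2,007,843 in favor — approved.
D: 3/5 of 191151 = 114690.60, rounded up to 114691; 114,691 required, 114,742 in favor — approved.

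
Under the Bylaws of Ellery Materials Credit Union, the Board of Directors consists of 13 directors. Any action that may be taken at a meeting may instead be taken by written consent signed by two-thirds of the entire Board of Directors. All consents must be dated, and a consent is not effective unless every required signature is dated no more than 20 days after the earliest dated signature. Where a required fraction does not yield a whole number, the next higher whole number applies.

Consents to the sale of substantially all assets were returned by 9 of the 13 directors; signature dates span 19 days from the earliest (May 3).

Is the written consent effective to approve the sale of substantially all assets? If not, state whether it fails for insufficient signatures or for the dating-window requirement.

Effective — both the signature and dating-window requirements are satisfied.

Signatures required: two-thirds of 13 — 2/3 of 13 = 8.67, rounded up to 9, so 9 needed; 9 signed. Sufficient.
Dating window: the latest signature is 19 days after the earliest; the limit is 20 days. Within the window.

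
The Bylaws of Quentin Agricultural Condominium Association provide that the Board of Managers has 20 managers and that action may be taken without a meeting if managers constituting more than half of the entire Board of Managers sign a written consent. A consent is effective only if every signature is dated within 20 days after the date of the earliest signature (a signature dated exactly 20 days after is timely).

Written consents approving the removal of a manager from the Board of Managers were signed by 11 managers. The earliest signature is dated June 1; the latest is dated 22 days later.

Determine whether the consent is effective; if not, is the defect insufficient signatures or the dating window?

Not effective — dating-window requirement not satisfied.

Signatures required: more than half of 20 — a majority of 20 is 11, so 11 needed; 11 signed. Sufficient.
Dating window: the latest signature is 22 days after the earliest; the limit is 20 days. Outside the window.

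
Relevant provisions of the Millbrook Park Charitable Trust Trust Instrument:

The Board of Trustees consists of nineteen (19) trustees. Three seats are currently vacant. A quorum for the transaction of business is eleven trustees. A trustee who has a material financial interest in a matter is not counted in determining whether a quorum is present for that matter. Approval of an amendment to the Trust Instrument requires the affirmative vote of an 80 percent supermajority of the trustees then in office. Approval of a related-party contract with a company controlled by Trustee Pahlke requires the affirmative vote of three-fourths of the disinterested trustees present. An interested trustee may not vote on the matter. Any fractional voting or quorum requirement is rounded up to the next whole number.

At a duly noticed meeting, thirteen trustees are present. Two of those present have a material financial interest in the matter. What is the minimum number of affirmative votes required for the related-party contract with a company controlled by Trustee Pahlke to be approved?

9

The related-party contract with a company controlled by Trustee Pahlke requires three-fourths of the disinterested trustees present (13 − 2 = 11).
3/4 of 11 = 8.25, rounded up to 9.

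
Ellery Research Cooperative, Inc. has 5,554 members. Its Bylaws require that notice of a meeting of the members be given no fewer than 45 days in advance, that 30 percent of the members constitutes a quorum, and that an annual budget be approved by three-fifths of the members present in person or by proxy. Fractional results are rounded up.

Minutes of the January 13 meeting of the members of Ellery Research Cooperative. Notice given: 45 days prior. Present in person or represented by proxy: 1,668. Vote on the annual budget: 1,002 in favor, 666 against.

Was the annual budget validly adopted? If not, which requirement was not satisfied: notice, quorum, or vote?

Valid — all requirements satisfied.

Notice: 45 days given; 45 required. Satisfied.
Quorum: 30% of 5,554 = 1,666.20, rounded up to 1,667; 1,668 present. Satisfied.
Vote: requires three-fifths of those present (1,668); 3/5 of 1668 = 1000.80, rounded up to 1001, so 1,001 needed; 1,002 in favor. Satisfied.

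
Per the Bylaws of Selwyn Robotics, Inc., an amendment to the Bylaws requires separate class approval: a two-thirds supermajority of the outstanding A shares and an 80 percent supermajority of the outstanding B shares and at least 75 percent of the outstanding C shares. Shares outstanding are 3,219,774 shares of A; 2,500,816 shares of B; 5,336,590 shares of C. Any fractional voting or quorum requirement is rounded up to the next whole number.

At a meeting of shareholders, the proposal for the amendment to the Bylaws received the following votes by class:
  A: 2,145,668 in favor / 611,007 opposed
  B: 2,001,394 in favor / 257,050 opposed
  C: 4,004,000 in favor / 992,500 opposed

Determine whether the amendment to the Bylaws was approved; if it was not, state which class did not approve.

Not approved — the A shares did not give the required vote.

A: 2/3 of 3219774 = 2146516; 2,146,516 required, 2,145,668 in favor — not approved.
B: 4/5 of 2500816 = 2000652.80, rounded up to 2000653; 2,000,653 required, 2,001,394 in favor — approved.
C: 3/4 of 5336590 = 4002442.50, rounded up to 4002443; 4,002,443 required, 4,004,000 in favor — approved.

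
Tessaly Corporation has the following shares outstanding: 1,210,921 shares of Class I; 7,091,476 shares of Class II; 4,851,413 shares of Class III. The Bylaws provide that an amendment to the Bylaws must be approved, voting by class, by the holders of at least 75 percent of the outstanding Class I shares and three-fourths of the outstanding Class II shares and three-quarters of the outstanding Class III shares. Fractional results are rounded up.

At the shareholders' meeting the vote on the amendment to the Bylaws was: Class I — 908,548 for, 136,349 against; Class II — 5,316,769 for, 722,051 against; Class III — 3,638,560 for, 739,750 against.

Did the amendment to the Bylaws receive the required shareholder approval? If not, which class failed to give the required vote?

Class I: 3/4 of 1210921 = 908190.75, rounded up to 908191; 908,191 required, 908,548 in favor — approved.
Class II: 3/4 of 7091476 = 5318607; 5,318,607 required, 5,316,769 in favor — not approved.
Class III: 3/4 of 4851413 = 3638559.75, rounded up to 3638560; 3,638,560 required, 3,638,560 in favor — approved.

Not approved — the Class II shares did not give the required vote.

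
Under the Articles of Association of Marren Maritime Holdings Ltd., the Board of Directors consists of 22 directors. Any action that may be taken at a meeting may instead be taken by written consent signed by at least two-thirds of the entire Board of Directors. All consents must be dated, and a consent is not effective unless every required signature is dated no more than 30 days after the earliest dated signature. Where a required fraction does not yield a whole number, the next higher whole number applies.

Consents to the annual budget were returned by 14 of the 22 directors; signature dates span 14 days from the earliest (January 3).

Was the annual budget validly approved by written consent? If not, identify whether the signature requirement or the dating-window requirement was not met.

Not effective — insufficient signatures.

Signatures required: at least two-thirds of 22 — 2/3 of 22 = 14.67, rounded up to 15, so 15 needed; 14 signed. Insufficient.
Dating window: the latest signature is 14 days after the earliest; the limit is 30 days. Within the window.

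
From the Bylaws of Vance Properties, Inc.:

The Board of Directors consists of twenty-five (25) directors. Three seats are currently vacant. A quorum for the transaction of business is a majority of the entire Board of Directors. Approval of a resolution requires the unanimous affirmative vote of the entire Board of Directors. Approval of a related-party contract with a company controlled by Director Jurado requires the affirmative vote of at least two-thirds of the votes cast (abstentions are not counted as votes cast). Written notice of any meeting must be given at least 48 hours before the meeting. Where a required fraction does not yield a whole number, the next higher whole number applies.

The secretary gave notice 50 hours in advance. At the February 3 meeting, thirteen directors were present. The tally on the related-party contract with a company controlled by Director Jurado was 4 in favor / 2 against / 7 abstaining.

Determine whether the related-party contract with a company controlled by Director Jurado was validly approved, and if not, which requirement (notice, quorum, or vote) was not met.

Notice: 50 hours given; 48 required (50 ≥ 48). Satisfied.
Quorum: 13 present; quorum is 13. Satisfied.
Vote: the related-party contract with a company controlled by Director Jurado requires two-thirds of the votes cast (13 present − 7 abstaining = 6). 2/3 of 6 = 4, so 4 affirmative votes are needed; 4 voted in favor. Satisfied.

Valid — all requirements satisfied.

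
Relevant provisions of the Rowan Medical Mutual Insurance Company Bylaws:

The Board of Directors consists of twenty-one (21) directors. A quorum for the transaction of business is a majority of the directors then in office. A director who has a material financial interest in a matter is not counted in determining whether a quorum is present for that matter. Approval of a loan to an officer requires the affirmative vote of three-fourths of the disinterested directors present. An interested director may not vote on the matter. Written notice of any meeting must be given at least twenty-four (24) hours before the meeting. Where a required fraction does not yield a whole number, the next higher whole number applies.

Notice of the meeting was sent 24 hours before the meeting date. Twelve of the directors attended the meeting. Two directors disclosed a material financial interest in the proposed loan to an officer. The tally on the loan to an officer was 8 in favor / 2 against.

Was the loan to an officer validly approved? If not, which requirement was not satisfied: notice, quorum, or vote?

Invalid — quorum requirement not satisfied.

Notice: 24 hours given; 24 required (24 ≥ 24). Satisfied.
Quorum: 12 present, but the 2 interested directors do not count, leaving 10. Quorum is 11. Not satisfied.
Vote: the loan to an officer requires three-fourths of the disinterested directors present (12 − 2 = 10). 3/4 of 10 = 7.50, rounded up to 8, so 8 affirmative votes are needed; 8 voted in favor. Satisfied. (Moot — without a quorum no business can be validly transacted.)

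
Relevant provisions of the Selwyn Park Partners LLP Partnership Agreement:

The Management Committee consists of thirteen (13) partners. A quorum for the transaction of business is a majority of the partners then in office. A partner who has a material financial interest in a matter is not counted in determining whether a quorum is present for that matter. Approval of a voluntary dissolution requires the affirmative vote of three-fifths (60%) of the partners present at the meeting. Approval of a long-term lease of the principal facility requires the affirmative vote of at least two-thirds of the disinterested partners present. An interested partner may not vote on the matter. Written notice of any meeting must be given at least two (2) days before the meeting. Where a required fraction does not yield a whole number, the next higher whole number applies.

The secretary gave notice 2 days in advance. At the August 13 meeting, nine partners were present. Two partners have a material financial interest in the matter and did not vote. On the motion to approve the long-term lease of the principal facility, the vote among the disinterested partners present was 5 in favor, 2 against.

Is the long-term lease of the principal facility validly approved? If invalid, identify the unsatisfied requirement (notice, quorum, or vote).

Notice: 2 days given; 2 required (2 ≥ 2). Satisfied.
Quorum: 9 present, but the 2 interested partners do not count, leaving 7. Quorum is 7. Satisfied.
Vote: the long-term lease of the principal facility requires two-thirds of the disinterested partners present (9 − 2 = 7). 2/3 of 7 = 4.67, rounded up to 5, so 5 affirmative votes are needed; 5 voted in favor. Satisfied.

Valid — all requirements satisfied.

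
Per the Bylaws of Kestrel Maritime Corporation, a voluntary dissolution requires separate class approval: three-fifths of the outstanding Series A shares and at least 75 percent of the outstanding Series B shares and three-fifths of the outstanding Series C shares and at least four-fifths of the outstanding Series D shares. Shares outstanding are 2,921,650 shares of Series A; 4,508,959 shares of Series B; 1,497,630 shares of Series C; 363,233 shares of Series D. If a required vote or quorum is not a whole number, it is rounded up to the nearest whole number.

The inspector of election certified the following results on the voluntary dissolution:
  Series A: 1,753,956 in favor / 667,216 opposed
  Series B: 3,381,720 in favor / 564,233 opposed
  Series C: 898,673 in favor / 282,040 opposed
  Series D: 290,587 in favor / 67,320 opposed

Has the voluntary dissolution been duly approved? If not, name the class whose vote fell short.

Approved — every class gave the required vote.

Series A: 3/5 of 2921650 = 1752990; 1,752,990 required, 1,753,956 in favor — approved.
Series B: 3/4 of 4508959 = 3381719.25, rounded up to 3381720; 3,381,720 required, 3,381,720 in favor — approved.
Series C: 3/5 of 1497630 = 898578; 898,578 required, 898,673 in favor — approved.
Series D: 4/5 of 363233 = 290586.40, rounded up to 290587; 290,587 required, 290,587 in favor — approved.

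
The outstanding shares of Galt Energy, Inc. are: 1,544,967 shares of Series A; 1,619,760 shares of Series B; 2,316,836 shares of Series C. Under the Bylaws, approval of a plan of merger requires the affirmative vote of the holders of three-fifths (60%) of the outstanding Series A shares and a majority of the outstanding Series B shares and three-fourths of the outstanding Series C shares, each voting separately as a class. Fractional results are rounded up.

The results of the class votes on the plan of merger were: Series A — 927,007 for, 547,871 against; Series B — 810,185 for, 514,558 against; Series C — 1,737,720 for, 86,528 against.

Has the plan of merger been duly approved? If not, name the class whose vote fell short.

Series A: 3/5 of 1544967 = 926980.20, rounded up to 926981; 926,981 required, 927,007 in favor — approved.
Series B: a majority of 1619760 is 809881; 809,881 required, 810,185 in favor — approved.
Series C: 3/4 of 2316836 = 1737627; 1,737,627 required, 1,737,720 in favor — approved.

Approved — every class gave the required vote.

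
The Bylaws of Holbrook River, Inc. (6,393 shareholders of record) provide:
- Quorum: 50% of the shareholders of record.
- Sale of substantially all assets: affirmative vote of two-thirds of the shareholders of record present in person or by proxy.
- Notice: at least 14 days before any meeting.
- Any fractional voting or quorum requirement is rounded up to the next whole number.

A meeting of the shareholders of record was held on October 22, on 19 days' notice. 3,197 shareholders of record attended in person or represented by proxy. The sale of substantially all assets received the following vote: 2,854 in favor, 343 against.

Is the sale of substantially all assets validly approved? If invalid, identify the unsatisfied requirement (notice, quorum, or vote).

Notice: 19 days given; 14 required. Satisfied.
Quorum: 50% of 6,393 = 3,196.50, rounded up to 3,197; 3,197 present. Satisfied.
Vote: requires two-thirds of those present (3,197); 2/3 of 3197 = 2131.33, rounded up to 2132, so 2,132 needed; 2,854 in favor. Satisfied.

Valid — all requirements satisfied.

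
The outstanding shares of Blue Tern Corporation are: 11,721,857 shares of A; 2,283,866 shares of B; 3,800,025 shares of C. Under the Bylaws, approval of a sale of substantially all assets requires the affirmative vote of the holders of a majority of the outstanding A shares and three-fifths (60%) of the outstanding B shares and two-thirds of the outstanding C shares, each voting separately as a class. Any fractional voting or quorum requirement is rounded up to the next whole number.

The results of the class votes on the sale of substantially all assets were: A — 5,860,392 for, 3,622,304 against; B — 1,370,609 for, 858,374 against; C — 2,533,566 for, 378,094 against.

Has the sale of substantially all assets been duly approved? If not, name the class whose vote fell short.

A: a majority of 11721857 is 5860929; 5,860,929 required, 5,860,392 in favor — not approved.
B: 3/5 of 2283866 = 1370319.60, rounded up to 1370320; 1,370,320 required, 1,370,609 in favor — approved.
C: 2/3 of 3800025 = 2533350; 2,533,350 required, 2,533,566 in favor — approved.

Not approved — the A shares did not give the required vote.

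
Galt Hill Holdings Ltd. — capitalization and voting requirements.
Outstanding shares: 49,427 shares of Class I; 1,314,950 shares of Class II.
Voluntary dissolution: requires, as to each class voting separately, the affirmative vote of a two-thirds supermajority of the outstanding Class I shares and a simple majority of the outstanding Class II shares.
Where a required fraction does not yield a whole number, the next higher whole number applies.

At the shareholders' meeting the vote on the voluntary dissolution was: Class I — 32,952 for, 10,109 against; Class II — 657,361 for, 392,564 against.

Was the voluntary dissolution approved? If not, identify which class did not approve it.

Class I: 2/3 of 49427 = 32951.33, rounded up to 32952; 32,952 required, 32,952 in favor — approved.
Class II: a majority of 1314950 is 657476; 657,476 required, 657,361 in favor — not approved.

Not approved — the Class II shares did not give the required vote.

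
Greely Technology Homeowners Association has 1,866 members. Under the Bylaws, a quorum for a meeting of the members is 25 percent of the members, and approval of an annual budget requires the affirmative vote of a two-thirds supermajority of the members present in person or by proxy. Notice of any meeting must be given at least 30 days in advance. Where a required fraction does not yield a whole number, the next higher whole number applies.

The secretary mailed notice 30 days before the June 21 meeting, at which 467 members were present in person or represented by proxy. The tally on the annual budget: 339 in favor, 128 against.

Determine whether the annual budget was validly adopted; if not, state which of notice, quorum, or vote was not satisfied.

Notice: 30 days given; 30 required. Satisfied.
Quorum: 25% of 1,866 = 466.50, rounded up to 467; 467 present. Satisfied.
Vote: requires two-thirds of those present (467); 2/3 of 467 = 311.33, rounded up to 312, so 312 needed; 339 in favor. Satisfied.

Valid — all requirements satisfied.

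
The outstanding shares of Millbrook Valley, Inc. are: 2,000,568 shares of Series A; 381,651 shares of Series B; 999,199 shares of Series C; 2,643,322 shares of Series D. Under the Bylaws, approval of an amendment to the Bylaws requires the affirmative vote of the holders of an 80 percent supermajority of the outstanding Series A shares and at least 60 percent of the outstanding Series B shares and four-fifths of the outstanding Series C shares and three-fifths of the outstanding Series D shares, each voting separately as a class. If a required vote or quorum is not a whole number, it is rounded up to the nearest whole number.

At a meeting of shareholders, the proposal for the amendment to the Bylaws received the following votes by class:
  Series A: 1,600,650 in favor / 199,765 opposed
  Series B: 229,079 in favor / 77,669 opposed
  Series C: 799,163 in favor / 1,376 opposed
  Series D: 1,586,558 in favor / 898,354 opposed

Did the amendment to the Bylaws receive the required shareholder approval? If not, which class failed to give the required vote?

Series A: 4/5 of 2000568 = 1600454.40, rounded up to 1600455; 1,600,455 required, 1,600,650 in favor — approved.
Series B: 3/5 of 381651 = 228990.60, rounded up to 228991; 228,991 required, 229,079 in favor — approved.
Series C: 4/5 of 999199 = 799359.20, rounded up to 799360; 799,360 required, 799,163 in favor — not approved.
Series D: 3/5 of 2643322 = 1585993.20, rounded up to 1585994; 1,585,994 required, 1,586,558 in favor — approved.

Not approved — the Series C shares did not give the required vote.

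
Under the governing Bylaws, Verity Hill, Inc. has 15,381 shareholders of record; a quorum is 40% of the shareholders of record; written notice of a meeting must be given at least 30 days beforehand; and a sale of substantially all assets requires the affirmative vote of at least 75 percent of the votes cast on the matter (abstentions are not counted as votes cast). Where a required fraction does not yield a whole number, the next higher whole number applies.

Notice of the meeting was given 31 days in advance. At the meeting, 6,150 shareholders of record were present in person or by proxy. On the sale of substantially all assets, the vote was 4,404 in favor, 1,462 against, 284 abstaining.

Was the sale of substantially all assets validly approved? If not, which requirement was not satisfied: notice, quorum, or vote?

Invalid — quorum requirement not satisfied.

Notice: 31 days given; 30 required. Satisfied.
Quorum: 40% of 15,381 = 6,152.40, rounded up to 6,153; 6,150 present. Not satisfied.
Vote: requires three-fourths of the votes cast (6,150 − 284 abstaining = 5,866); 3/4 of 5866 = 4399.50, rounded up to 4400, so 4,400 needed; 4,404 in favor. Satisfied.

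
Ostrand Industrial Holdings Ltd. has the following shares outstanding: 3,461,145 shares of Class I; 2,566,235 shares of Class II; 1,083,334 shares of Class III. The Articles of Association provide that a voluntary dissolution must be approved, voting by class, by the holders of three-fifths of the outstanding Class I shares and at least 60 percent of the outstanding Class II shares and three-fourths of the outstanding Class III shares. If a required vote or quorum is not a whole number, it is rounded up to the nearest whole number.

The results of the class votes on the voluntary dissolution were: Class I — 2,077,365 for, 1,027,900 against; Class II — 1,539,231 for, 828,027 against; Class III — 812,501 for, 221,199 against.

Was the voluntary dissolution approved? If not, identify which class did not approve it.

Class I: 3/5 of 3461145 = 2076687; 2,076,687 required, 2,077,365 in favor — approved.
Class II: 3/5 of 2566235 = 1539741; 1,539,741 required, 1,539,231 in favor — not approved.
Class III: 3/4 of 1083334 = 812500.50, rounded up to 812501; 812,501 required, 812,501 in favor — approved.

Not approved — the Class II shares did not give the required vote.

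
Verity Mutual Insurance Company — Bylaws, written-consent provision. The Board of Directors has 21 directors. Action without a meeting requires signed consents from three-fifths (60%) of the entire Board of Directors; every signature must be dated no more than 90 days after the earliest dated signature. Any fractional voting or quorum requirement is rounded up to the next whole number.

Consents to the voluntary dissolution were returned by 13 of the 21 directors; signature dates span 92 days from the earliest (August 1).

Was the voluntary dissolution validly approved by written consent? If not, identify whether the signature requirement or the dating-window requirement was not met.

Not effective — dating-window requirement not satisfied.

Signatures required: three-fifths (60%) of 21 — 3/5 of 21 = 12.60, rounded up to 13, so 13 needed; 13 signed. Sufficient.
Dating window: the latest signature is 92 days after the earliest; the limit is 90 days. Outside the window.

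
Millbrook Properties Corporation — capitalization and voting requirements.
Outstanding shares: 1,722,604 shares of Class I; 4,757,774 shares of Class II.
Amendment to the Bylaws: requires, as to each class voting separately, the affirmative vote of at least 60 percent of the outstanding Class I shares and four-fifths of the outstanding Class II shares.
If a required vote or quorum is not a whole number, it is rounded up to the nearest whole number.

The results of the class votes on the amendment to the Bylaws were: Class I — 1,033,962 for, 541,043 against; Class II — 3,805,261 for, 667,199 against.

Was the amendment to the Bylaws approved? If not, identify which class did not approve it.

Class I: 3/5 of 1722604 = 1033562.40, rounded up to 1033563; 1,033,563 required, 1,033,962 in favor — approved.
Class II: 4/5 of 4757774 = 3806219.20, rounded up to 3806220; 3,806,220 required, 3,805,261 in favor — not approved.

Not approved — the Class II shares did not give the required vote.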